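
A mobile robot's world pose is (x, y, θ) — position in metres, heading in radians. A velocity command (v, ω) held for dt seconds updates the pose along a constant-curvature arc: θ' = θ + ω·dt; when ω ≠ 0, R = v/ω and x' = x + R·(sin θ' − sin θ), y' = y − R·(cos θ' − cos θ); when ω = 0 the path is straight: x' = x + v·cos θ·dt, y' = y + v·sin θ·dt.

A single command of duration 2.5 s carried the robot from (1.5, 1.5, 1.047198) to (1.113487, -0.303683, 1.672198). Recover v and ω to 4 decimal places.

v = -0.7500, ω = 0.2500

Δθ = 1.672198 − 1.047198 = 0.625000
ω = Δθ/dt = 0.625000/2.5 = 0.2500
R = −Δy/(cos θ' − cos θ) = -3.0000
v = R·ω = -3.0000·0.2500 = -0.7500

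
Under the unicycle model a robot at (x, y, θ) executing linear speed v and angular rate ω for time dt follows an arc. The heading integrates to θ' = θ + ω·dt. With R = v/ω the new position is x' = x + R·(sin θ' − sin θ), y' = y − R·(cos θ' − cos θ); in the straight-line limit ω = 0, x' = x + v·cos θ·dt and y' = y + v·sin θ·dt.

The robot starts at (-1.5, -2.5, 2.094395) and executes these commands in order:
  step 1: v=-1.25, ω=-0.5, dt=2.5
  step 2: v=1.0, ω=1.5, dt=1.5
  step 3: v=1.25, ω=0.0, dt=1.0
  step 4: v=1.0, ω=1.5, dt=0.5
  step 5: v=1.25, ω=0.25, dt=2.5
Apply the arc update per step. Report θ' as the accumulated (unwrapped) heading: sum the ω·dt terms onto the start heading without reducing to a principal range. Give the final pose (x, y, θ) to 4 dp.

(-5.5954, -7.0121, 4.4694)

step 1: θ'=0.8444 (R=2.5000) → pose (-1.7961, -5.4105, 0.8444)
step 2: θ'=3.0944 (R=0.6667) → pose (-2.2631, -4.3017, 3.0944)
step 3: θ'=3.0944 (straight) → pose (-3.5117, -4.2428, 3.0944)
step 4: θ'=3.8444 (R=0.6667) → pose (-3.9740, -4.4000, 3.8444)
step 5: θ'=4.4694 (R=5.0000) → pose (-5.5954, -7.0121, 4.4694)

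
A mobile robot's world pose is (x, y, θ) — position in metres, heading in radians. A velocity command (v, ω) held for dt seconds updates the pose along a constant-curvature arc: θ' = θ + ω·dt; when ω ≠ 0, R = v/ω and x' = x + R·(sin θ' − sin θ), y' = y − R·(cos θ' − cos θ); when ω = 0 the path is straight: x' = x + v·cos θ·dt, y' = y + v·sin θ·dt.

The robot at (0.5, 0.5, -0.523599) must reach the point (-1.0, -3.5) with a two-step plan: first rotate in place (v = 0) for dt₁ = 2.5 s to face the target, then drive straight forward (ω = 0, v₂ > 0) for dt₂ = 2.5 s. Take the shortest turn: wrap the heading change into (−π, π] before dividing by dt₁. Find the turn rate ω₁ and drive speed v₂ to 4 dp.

heading to target = atan2(-3.5−0.5, -1−0.5) = -1.9296
Δθ = wrap(-1.9296 − -0.5236) = -1.4060; ω₁ = Δθ/dt₁ = -0.5624
distance = √((-1−0.5)² + (-3.5−0.5)²) = 4.2720; v₂ = distance/dt₂ = 1.7088

ω₁ = -0.5624, v₂ = 1.7088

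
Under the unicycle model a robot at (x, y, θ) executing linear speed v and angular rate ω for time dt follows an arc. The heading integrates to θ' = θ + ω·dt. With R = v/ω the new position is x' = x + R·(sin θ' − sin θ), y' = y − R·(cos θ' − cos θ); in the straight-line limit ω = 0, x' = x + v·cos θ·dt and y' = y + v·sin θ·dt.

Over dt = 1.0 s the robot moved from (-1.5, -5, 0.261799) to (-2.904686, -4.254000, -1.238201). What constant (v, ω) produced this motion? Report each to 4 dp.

Δθ = -1.238201 − 0.261799 = -1.500000
ω = Δθ/dt = -1.500000/1.0 = -1.5000
R = Δx/(sin θ' − sin θ) = 1.1667
v = R·ω = 1.1667·-1.5000 = -1.7500

v = -1.7500, ω = -1.5000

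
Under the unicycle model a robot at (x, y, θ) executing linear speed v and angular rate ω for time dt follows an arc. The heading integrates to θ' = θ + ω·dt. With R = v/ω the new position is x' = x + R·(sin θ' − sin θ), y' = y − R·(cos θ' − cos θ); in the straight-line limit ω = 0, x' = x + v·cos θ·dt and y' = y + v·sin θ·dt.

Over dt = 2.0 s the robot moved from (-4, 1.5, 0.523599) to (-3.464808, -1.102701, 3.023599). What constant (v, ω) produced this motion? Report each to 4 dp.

v = -1.7500, ω = 1.2500

Δθ = 3.023599 − 0.523599 = 2.500000
ω = Δθ/dt = 2.500000/2.0 = 1.2500
R = −Δy/(cos θ' − cos θ) = -1.4000
v = R·ω = -1.4000·1.2500 = -1.7500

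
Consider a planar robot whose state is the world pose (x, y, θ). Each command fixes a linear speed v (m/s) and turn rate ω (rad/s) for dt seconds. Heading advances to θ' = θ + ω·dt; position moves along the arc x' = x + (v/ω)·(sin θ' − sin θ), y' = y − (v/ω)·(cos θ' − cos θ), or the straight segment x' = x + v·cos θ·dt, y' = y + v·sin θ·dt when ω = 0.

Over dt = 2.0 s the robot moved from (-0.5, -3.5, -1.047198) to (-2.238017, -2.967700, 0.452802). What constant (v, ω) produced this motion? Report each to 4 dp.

v = -1.0000, ω = 0.7500

Δθ = 0.452802 − -1.047198 = 1.500000
ω = Δθ/dt = 1.500000/2.0 = 0.7500
R = Δx/(sin θ' − sin θ) = -1.3333
v = R·ω = -1.3333·0.7500 = -1.0000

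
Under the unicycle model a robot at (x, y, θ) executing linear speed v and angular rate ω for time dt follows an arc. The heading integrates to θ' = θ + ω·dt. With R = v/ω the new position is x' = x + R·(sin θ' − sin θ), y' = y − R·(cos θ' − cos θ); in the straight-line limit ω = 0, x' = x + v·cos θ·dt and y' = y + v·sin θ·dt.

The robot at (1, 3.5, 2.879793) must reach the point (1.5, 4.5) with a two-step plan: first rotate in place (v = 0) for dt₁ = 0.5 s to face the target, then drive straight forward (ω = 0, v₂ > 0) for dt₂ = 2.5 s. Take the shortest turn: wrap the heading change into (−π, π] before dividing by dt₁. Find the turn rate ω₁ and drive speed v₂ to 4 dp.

ω₁ = -3.5453, v₂ = 0.4472

heading to target = atan2(4.5−3.5, 1.5−1) = 1.1071
Δθ = wrap(1.1071 − 2.8798) = -1.7726; ω₁ = Δθ/dt₁ = -3.5453
distance = √((1.5−1)² + (4.5−3.5)²) = 1.1180; v₂ = distance/dt₂ = 0.4472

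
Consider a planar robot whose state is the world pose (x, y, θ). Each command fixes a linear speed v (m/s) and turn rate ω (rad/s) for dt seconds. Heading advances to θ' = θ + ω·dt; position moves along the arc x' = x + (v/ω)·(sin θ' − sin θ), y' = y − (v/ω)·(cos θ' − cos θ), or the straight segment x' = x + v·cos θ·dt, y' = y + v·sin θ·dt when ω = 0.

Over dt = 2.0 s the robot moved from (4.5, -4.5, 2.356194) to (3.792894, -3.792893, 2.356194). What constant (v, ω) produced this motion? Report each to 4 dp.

Δθ = 2.356194 − 2.356194 = 0.000000
ω = Δθ/dt = 0.000000/2.0 = 0.0000
ω = 0 → v = (Δx·cos θ + Δy·sin θ)/dt = 0.5000

v = 0.5000, ω = 0.0000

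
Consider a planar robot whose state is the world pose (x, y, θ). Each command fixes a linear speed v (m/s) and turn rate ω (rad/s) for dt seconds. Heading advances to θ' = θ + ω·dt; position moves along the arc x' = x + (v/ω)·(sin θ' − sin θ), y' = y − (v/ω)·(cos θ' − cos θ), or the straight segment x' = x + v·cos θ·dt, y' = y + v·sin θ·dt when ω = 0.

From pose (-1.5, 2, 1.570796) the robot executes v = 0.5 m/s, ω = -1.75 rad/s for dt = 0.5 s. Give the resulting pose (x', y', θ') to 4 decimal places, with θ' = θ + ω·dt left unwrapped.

(-1.3974, 2.2193, 0.6958)

θ' = 1.5708 + -1.75·0.5 = 0.6958
R = v/ω = 0.5/-1.75 = -0.2857
x' = -1.5 + -0.2857·(sin 0.6958 − sin 1.5708) = -1.3974
y' = 2 − -0.2857·(cos 0.6958 − cos 1.5708) = 2.2193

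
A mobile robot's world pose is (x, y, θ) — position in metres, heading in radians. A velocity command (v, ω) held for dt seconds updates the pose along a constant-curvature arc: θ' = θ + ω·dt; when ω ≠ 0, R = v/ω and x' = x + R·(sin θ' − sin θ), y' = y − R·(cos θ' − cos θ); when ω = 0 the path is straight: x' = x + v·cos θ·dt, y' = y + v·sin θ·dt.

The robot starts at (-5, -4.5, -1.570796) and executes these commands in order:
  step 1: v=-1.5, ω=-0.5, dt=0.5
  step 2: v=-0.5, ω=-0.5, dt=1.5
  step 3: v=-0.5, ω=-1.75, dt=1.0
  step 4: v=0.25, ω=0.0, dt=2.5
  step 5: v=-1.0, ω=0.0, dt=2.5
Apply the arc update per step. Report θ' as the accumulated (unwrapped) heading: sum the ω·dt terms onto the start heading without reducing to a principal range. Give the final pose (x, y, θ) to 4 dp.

step 1: θ'=-1.8208 (R=3.0000) → pose (-4.9067, -3.7578, -1.8208)
step 2: θ'=-2.5708 (R=1.0000) → pose (-4.4781, -3.1637, -2.5708)
step 3: θ'=-4.3208 (R=0.2857) → pose (-4.0597, -3.2951, -4.3208)
step 4: θ'=-4.3208 (straight) → pose (-4.2982, -2.7174, -4.3208)
step 5: θ'=-4.3208 (straight) → pose (-3.3441, -5.0282, -4.3208)

(-3.3441, -5.0282, -4.3208)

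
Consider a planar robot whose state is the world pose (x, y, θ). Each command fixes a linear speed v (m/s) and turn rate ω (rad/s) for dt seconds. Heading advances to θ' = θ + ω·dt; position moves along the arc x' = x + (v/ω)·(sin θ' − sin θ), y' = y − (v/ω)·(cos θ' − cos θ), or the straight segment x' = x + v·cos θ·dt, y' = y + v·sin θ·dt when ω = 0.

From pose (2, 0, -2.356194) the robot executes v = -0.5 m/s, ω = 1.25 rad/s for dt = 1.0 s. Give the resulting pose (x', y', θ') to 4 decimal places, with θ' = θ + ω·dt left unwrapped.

θ' = -2.3562 + 1.25·1.0 = -1.1062
R = v/ω = -0.5/1.25 = -0.4000
x' = 2 + -0.4000·(sin -1.1062 − sin -2.3562) = 2.0748
y' = 0 − -0.4000·(cos -1.1062 − cos -2.3562) = 0.4621

(2.0748, 0.4621, -1.1062)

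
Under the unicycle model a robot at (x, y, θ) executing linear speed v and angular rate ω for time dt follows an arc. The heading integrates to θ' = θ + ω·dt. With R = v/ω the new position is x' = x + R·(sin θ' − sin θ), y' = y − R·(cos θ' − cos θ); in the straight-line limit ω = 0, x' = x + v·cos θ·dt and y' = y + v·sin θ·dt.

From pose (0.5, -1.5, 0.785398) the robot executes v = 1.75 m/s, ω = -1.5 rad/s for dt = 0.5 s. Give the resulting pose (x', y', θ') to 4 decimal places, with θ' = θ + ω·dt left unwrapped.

θ' = 0.7854 + -1.5·0.5 = 0.0354
R = v/ω = 1.75/-1.5 = -1.1667
x' = 0.5 + -1.1667·(sin 0.0354 − sin 0.7854) = 1.2837
y' = -1.5 − -1.1667·(cos 0.0354 − cos 0.7854) = -1.1590

(1.2837, -1.1590, 0.0354)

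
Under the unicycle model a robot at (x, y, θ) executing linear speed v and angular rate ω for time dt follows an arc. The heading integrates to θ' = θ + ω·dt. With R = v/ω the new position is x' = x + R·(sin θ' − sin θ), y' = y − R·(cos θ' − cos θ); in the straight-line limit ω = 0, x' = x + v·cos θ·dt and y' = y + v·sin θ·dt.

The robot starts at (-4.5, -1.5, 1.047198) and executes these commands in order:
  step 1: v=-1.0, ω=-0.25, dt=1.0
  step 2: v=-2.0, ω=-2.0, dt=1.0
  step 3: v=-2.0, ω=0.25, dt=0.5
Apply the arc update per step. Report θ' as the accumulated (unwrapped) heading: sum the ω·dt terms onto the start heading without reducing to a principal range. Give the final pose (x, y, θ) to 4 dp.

step 1: θ'=0.7972 (R=4.0000) → pose (-5.1025, -2.2949, 0.7972)
step 2: θ'=-1.2028 (R=1.0000) → pose (-6.7509, -1.9559, -1.2028)
step 3: θ'=-1.0778 (R=-8.0000) → pose (-7.1680, -1.0477, -1.0778)

(-7.1680, -1.0477, -1.0778)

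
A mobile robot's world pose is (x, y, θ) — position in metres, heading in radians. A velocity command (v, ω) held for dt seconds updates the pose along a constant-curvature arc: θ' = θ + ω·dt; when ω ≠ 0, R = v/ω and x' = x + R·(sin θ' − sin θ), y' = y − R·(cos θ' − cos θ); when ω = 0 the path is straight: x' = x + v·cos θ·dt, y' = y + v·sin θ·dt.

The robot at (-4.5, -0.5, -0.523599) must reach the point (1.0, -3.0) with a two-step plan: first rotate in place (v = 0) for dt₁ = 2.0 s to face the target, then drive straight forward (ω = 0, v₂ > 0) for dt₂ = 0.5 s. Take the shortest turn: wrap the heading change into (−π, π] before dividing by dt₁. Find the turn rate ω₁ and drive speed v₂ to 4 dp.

ω₁ = 0.0485, v₂ = 12.0830

heading to target = atan2(-3−-0.5, 1−-4.5) = -0.4266
Δθ = wrap(-0.4266 − -0.5236) = 0.0970; ω₁ = Δθ/dt₁ = 0.0485
distance = √((1−-4.5)² + (-3−-0.5)²) = 6.0415; v₂ = distance/dt₂ = 12.0830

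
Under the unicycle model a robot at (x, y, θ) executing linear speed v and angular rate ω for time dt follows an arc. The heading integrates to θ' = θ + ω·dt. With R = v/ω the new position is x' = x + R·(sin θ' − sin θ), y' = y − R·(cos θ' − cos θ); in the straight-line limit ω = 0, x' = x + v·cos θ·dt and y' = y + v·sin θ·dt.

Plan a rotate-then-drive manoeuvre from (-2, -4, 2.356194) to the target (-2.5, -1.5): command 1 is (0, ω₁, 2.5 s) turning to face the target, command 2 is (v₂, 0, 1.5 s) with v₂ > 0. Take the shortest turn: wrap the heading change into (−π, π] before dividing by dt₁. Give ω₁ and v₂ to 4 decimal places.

heading to target = atan2(-1.5−-4, -2.5−-2) = 1.7682
Δθ = wrap(1.7682 − 2.3562) = -0.5880; ω₁ = Δθ/dt₁ = -0.2352
distance = √((-2.5−-2)² + (-1.5−-4)²) = 2.5495; v₂ = distance/dt₂ = 1.6997

ω₁ = -0.2352, v₂ = 1.6997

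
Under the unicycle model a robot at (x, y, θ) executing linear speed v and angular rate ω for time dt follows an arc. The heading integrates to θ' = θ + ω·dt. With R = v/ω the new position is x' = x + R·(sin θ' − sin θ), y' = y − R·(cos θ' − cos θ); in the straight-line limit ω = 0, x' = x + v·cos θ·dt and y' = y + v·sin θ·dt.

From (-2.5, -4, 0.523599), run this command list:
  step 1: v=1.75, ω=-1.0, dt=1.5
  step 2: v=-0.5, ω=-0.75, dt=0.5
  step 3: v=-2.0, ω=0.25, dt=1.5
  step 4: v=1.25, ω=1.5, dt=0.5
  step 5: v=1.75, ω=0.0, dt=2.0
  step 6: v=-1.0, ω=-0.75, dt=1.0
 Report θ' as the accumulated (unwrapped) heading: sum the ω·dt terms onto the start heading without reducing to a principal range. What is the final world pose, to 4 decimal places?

step 1: θ'=-0.9764 (R=-1.7500) → pose (-0.1751, -4.5355, -0.9764)
step 2: θ'=-1.3514 (R=0.6667) → pose (-0.2735, -4.3073, -1.3514)
step 3: θ'=-0.9764 (R=-8.0000) → pose (-1.4538, -1.5683, -0.9764)
step 4: θ'=-0.2264 (R=0.8333) → pose (-0.9505, -1.9137, -0.2264)
step 5: θ'=-0.2264 (straight) → pose (2.4602, -2.6994, -0.2264)
step 6: θ'=-0.9764 (R=1.3333) → pose (1.6548, -2.1468, -0.9764)

(1.6548, -2.1468, -0.9764)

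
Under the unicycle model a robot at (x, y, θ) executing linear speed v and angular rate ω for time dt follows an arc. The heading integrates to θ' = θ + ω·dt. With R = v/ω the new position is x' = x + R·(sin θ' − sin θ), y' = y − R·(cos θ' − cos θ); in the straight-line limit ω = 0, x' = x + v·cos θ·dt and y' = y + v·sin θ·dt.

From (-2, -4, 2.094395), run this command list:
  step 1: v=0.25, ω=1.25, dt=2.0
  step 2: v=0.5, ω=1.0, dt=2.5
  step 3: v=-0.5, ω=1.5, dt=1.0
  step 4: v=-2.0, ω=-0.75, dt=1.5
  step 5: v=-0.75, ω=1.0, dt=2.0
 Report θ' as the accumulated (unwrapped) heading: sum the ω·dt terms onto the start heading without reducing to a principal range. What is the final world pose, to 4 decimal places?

(-0.2850, -8.7641, 9.4694)

step 1: θ'=4.5944 (R=0.2000) → pose (-2.3718, -4.0765, 4.5944)
step 2: θ'=7.0944 (R=0.5000) → pose (-1.5127, -4.4796, 7.0944)
step 3: θ'=8.5944 (R=-0.3333) → pose (-1.5171, -4.9340, 8.5944)
step 4: θ'=7.4694 (R=2.6667) → pose (-1.0137, -7.7334, 7.4694)
step 5: θ'=9.4694 (R=-0.7500) → pose (-0.2850, -8.7641, 9.4694)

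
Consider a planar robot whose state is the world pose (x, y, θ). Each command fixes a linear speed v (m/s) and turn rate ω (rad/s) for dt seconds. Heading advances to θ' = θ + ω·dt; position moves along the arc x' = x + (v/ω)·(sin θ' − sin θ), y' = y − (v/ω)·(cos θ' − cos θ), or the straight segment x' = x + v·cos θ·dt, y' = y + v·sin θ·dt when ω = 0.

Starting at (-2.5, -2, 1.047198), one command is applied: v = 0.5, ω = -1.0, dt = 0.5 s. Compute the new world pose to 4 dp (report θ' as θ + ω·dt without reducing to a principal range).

(-2.3271, -1.8230, 0.5472)

θ' = 1.0472 + -1.0·0.5 = 0.5472
R = v/ω = 0.5/-1.0 = -0.5000
x' = -2.5 + -0.5000·(sin 0.5472 − sin 1.0472) = -2.3271
y' = -2 − -0.5000·(cos 0.5472 − cos 1.0472) = -1.8230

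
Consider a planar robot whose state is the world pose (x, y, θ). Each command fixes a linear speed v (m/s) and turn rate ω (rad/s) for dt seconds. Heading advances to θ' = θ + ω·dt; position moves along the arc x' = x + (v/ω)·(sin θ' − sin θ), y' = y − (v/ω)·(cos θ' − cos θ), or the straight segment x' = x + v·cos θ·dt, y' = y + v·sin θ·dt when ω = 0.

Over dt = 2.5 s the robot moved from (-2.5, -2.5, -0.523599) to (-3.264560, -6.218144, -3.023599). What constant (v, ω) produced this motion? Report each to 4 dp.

Δθ = -3.023599 − -0.523599 = -2.500000
ω = Δθ/dt = -2.500000/2.5 = -1.0000
R = −Δy/(cos θ' − cos θ) = -2.0000
v = R·ω = -2.0000·-1.0000 = 2.0000

v = 2.0000, ω = -1.0000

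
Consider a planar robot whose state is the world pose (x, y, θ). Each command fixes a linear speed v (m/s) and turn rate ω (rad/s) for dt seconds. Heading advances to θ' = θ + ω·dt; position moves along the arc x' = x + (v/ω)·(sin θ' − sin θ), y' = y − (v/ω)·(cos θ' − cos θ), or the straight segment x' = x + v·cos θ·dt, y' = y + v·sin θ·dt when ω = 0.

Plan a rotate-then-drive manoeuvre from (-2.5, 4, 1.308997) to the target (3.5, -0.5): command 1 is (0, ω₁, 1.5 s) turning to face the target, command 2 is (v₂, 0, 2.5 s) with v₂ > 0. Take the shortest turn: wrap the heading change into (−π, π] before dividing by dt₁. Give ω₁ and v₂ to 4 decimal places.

ω₁ = -1.3017, v₂ = 3.0000

heading to target = atan2(-0.5−4, 3.5−-2.5) = -0.6435
Δθ = wrap(-0.6435 − 1.3090) = -1.9525; ω₁ = Δθ/dt₁ = -1.3017
distance = √((3.5−-2.5)² + (-0.5−4)²) = 7.5000; v₂ = distance/dt₂ = 3.0000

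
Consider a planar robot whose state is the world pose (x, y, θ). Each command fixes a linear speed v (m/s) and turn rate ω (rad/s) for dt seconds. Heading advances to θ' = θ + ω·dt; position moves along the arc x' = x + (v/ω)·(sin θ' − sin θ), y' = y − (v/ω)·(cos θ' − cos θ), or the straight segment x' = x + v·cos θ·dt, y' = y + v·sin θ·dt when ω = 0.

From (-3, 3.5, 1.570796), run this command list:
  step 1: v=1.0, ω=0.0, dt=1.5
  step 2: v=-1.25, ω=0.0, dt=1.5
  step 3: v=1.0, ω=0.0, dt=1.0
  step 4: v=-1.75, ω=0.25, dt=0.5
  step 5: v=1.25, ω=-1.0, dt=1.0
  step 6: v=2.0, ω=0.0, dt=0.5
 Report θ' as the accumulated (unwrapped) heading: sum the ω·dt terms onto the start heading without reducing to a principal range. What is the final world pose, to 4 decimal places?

(-1.7388, 5.0085, 0.6958)

step 1: θ'=1.5708 (straight) → pose (-3.0000, 5.0000, 1.5708)
step 2: θ'=1.5708 (straight) → pose (-3.0000, 3.1250, 1.5708)
step 3: θ'=1.5708 (straight) → pose (-3.0000, 4.1250, 1.5708)
step 4: θ'=1.6958 (R=-7.0000) → pose (-2.9454, 3.2523, 1.6958)
step 5: θ'=0.6958 (R=-1.2500) → pose (-2.5064, 4.3675, 0.6958)
step 6: θ'=0.6958 (straight) → pose (-1.7388, 5.0085, 0.6958)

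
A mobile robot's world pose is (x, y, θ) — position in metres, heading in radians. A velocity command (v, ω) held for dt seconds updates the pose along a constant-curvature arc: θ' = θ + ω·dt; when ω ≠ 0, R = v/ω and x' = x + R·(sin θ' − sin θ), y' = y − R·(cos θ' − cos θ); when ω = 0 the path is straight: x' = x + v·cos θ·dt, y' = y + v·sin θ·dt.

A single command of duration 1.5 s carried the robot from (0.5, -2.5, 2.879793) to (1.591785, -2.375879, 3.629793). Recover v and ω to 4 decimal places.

Δθ = 3.629793 − 2.879793 = 0.750000
ω = Δθ/dt = 0.750000/1.5 = 0.5000
R = Δx/(sin θ' − sin θ) = -1.5000
v = R·ω = -1.5000·0.5000 = -0.7500

v = -0.7500, ω = 0.5000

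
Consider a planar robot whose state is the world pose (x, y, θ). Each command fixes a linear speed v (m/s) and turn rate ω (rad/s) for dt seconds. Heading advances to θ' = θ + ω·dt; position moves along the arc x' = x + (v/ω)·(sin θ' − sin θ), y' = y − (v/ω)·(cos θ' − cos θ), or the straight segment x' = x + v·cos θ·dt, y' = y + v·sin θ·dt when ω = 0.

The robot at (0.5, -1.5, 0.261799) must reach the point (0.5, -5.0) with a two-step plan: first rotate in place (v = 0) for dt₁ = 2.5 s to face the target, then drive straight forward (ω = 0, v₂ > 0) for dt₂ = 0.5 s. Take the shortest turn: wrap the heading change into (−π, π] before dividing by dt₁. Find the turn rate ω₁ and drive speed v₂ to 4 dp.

ω₁ = -0.7330, v₂ = 7.0000

heading to target = atan2(-5−-1.5, 0.5−0.5) = -1.5708
Δθ = wrap(-1.5708 − 0.2618) = -1.8326; ω₁ = Δθ/dt₁ = -0.7330
distance = √((0.5−0.5)² + (-5−-1.5)²) = 3.5000; v₂ = distance/dt₂ = 7.0000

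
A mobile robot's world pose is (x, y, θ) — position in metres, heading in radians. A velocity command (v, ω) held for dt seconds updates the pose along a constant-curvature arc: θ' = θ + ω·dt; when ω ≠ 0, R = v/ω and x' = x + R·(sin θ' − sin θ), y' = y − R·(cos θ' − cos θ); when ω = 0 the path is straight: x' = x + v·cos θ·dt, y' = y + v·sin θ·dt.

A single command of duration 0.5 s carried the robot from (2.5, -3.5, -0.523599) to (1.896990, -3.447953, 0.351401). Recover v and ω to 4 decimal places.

v = -1.2500, ω = 1.7500

Δθ = 0.351401 − -0.523599 = 0.875000
ω = Δθ/dt = 0.875000/0.5 = 1.7500
R = Δx/(sin θ' − sin θ) = -0.7143
v = R·ω = -0.7143·1.7500 = -1.2500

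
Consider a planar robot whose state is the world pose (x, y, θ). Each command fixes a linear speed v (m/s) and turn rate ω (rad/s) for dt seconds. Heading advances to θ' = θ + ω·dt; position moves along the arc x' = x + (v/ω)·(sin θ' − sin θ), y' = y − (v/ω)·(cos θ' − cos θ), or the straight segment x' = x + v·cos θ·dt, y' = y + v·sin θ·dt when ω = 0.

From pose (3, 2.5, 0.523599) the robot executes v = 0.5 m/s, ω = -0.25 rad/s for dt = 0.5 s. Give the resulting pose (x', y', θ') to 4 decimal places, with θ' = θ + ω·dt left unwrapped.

(3.2237, 2.6112, 0.3986)

θ' = 0.5236 + -0.25·0.5 = 0.3986
R = v/ω = 0.5/-0.25 = -2.0000
x' = 3 + -2.0000·(sin 0.3986 − sin 0.5236) = 3.2237
y' = 2.5 − -2.0000·(cos 0.3986 − cos 0.5236) = 2.6112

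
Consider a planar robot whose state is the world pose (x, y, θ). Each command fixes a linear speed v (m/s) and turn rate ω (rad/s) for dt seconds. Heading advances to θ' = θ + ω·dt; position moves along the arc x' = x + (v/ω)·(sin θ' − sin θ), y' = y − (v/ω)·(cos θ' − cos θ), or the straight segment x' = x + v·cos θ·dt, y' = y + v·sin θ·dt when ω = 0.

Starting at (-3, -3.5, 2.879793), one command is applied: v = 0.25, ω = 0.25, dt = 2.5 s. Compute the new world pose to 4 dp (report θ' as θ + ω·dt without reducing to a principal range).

θ' = 2.8798 + 0.25·2.5 = 3.5048
R = v/ω = 0.25/0.25 = 1.0000
x' = -3 + 1.0000·(sin 3.5048 − sin 2.8798) = -3.6141
y' = -3.5 − 1.0000·(cos 3.5048 − cos 2.8798) = -3.5312

(-3.6141, -3.5312, 3.5048)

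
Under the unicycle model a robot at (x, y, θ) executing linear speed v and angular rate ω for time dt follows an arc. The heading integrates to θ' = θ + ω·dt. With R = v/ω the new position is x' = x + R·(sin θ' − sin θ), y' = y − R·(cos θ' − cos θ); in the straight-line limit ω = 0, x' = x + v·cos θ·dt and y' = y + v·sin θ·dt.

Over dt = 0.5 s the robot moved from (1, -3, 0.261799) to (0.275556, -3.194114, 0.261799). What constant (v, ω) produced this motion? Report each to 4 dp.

Δθ = 0.261799 − 0.261799 = 0.000000
ω = Δθ/dt = 0.000000/0.5 = 0.0000
ω = 0 → v = (Δx·cos θ + Δy·sin θ)/dt = -1.5000

v = -1.5000, ω = 0.0000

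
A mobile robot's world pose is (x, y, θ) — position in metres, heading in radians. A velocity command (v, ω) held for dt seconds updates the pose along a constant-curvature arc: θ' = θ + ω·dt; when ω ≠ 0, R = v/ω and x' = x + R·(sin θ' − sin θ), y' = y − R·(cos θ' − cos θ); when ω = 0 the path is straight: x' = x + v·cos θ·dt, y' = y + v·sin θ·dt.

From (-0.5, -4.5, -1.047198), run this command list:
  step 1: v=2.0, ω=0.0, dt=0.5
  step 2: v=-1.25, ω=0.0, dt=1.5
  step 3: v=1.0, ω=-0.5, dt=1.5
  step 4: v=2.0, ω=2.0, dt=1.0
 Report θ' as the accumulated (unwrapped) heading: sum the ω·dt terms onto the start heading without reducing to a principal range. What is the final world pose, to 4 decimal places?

(0.4553, -6.3952, 0.2028)

step 1: θ'=-1.0472 (straight) → pose (0.0000, -5.3660, -1.0472)
step 2: θ'=-1.0472 (straight) → pose (-0.9375, -3.7422, -1.0472)
step 3: θ'=-1.7972 (R=-2.0000) → pose (-0.7206, -5.1912, -1.7972)
step 4: θ'=0.2028 (R=1.0000) → pose (0.4553, -6.3952, 0.2028)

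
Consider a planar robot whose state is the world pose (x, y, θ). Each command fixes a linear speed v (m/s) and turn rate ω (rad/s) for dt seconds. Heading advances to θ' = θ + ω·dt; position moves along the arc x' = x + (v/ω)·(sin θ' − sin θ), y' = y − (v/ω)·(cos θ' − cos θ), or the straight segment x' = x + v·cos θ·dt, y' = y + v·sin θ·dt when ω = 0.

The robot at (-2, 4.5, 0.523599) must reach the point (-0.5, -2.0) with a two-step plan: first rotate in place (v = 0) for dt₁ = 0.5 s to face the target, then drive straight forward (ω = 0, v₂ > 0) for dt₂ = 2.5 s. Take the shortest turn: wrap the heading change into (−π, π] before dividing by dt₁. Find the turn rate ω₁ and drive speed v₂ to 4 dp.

ω₁ = -3.7352, v₂ = 2.6683

heading to target = atan2(-2−4.5, -0.5−-2) = -1.3440
Δθ = wrap(-1.3440 − 0.5236) = -1.8676; ω₁ = Δθ/dt₁ = -3.7352
distance = √((-0.5−-2)² + (-2−4.5)²) = 6.6708; v₂ = distance/dt₂ = 2.6683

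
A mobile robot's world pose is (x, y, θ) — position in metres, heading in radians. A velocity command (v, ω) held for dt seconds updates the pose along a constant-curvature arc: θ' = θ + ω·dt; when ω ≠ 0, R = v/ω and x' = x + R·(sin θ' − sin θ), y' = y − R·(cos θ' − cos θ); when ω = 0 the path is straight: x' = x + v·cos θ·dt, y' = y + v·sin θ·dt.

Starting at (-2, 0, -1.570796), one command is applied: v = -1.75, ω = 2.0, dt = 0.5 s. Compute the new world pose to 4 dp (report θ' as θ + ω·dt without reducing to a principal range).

θ' = -1.5708 + 2.0·0.5 = -0.5708
R = v/ω = -1.75/2.0 = -0.8750
x' = -2 + -0.8750·(sin -0.5708 − sin -1.5708) = -2.4022
y' = 0 − -0.8750·(cos -0.5708 − cos -1.5708) = 0.7363

(-2.4022, 0.7363, -0.5708)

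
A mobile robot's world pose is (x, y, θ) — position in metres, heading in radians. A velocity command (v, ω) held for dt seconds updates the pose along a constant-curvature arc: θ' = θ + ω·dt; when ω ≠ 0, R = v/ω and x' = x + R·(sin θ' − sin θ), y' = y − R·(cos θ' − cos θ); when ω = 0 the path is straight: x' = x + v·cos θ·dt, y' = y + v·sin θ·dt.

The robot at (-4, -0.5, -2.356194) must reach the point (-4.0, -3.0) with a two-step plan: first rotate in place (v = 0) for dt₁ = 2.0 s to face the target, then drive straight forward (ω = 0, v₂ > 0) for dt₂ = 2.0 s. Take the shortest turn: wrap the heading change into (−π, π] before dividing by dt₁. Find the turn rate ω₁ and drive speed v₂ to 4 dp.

ω₁ = 0.3927, v₂ = 1.2500

heading to target = atan2(-3−-0.5, -4−-4) = -1.5708
Δθ = wrap(-1.5708 − -2.3562) = 0.7854; ω₁ = Δθ/dt₁ = 0.3927
distance = √((-4−-4)² + (-3−-0.5)²) = 2.5000; v₂ = distance/dt₂ = 1.2500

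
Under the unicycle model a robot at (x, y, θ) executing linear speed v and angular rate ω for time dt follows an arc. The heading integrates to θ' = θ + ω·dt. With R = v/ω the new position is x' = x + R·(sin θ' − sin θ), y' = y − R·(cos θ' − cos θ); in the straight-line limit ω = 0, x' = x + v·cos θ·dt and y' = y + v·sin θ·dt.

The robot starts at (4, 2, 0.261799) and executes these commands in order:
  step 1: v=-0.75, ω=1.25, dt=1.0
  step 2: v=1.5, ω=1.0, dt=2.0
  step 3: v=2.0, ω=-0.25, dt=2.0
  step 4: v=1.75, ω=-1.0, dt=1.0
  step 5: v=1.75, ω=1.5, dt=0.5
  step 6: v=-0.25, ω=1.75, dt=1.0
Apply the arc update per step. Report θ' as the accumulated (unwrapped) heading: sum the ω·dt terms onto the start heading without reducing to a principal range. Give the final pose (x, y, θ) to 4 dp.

(-4.1993, 4.1460, 4.5118)

step 1: θ'=1.5118 (R=-0.6000) → pose (3.5563, 1.4558, 1.5118)
step 2: θ'=3.5118 (R=1.5000) → pose (1.5162, 2.9426, 3.5118)
step 3: θ'=3.0118 (R=-8.0000) → pose (-2.4137, 2.4680, 3.0118)
step 4: θ'=2.0118 (R=-1.7500) → pose (-3.7697, 3.4563, 2.0118)
step 5: θ'=2.7618 (R=1.1667) → pose (-4.3923, 4.0418, 2.7618)
step 6: θ'=4.5118 (R=-0.1429) → pose (-4.1993, 4.1460, 4.5118)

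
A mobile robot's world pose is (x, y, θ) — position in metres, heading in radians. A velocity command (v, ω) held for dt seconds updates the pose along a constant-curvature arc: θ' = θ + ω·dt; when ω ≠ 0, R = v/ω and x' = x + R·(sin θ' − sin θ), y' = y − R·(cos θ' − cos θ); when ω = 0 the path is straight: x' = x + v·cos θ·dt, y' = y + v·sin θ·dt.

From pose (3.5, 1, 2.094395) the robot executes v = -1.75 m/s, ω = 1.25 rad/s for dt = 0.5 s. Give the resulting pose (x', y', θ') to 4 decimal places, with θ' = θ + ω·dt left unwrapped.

(4.1388, 0.4229, 2.7194)

θ' = 2.0944 + 1.25·0.5 = 2.7194
R = v/ω = -1.75/1.25 = -1.4000
x' = 3.5 + -1.4000·(sin 2.7194 − sin 2.0944) = 4.1388
y' = 1 − -1.4000·(cos 2.7194 − cos 2.0944) = 0.4229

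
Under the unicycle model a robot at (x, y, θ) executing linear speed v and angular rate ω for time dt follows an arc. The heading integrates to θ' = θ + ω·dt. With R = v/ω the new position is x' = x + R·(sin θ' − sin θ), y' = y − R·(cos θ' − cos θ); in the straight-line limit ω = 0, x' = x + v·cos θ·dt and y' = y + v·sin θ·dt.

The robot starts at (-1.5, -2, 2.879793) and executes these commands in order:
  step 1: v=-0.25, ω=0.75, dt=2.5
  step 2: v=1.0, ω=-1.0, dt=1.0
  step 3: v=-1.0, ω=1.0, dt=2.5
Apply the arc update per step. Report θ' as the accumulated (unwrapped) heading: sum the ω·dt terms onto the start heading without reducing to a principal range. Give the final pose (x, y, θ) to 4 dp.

step 1: θ'=4.7548 (R=-0.3333) → pose (-1.0807, -1.6639, 4.7548)
step 2: θ'=3.7548 (R=-1.0000) → pose (-1.5043, -2.5241, 3.7548)
step 3: θ'=6.2548 (R=-1.0000) → pose (-2.0514, -0.7067, 6.2548)

(-2.0514, -0.7067, 6.2548)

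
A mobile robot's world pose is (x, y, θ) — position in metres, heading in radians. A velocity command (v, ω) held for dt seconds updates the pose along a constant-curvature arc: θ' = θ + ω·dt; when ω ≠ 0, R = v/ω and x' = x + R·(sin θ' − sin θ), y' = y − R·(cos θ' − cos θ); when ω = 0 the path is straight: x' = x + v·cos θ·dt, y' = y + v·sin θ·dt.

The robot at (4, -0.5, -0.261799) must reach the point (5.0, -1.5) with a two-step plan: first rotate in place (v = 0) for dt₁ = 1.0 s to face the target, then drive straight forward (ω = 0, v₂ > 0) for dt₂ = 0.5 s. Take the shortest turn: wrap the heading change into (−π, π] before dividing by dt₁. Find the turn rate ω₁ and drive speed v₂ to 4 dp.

ω₁ = -0.5236, v₂ = 2.8284

heading to target = atan2(-1.5−-0.5, 5−4) = -0.7854
Δθ = wrap(-0.7854 − -0.2618) = -0.5236; ω₁ = Δθ/dt₁ = -0.5236
distance = √((5−4)² + (-1.5−-0.5)²) = 1.4142; v₂ = distance/dt₂ = 2.8284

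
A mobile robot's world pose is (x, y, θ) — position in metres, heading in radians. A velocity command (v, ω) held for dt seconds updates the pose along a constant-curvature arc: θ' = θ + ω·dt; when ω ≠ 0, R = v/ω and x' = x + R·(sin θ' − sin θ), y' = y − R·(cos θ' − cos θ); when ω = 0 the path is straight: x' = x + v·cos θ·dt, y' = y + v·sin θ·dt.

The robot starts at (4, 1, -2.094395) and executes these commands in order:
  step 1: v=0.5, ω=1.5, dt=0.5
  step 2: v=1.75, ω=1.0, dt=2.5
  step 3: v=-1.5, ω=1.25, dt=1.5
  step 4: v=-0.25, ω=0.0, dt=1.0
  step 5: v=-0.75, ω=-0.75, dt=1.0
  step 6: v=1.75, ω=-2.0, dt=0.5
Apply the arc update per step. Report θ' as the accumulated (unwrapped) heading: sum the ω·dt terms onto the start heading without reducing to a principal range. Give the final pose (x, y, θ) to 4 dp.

(8.9571, -0.7805, 1.2806)

step 1: θ'=-1.3444 (R=0.3333) → pose (3.9638, 0.7585, -1.3444)
step 2: θ'=1.1556 (R=1.7500) → pose (7.2705, 0.4454, 1.1556)
step 3: θ'=3.0306 (R=-1.2000) → pose (8.2356, -1.2312, 3.0306)
step 4: θ'=3.0306 (straight) → pose (8.4841, -1.2589, 3.0306)
step 5: θ'=2.2806 (R=1.0000) → pose (9.1318, -1.6011, 2.2806)
step 6: θ'=1.2806 (R=-0.8750) → pose (8.9571, -0.7805, 1.2806)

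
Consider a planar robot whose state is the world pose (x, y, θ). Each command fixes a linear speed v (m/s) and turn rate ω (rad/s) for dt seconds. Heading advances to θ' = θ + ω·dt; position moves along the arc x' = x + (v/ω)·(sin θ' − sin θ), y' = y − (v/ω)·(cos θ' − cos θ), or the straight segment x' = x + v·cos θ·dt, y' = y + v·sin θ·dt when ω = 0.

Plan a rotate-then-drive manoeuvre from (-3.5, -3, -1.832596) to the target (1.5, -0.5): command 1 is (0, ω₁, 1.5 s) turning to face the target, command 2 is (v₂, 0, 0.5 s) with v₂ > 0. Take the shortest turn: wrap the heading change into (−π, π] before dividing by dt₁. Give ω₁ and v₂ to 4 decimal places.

heading to target = atan2(-0.5−-3, 1.5−-3.5) = 0.4636
Δθ = wrap(0.4636 − -1.8326) = 2.2962; ω₁ = Δθ/dt₁ = 1.5308
distance = √((1.5−-3.5)² + (-0.5−-3)²) = 5.5902; v₂ = distance/dt₂ = 11.1803

ω₁ = 1.5308, v₂ = 11.1803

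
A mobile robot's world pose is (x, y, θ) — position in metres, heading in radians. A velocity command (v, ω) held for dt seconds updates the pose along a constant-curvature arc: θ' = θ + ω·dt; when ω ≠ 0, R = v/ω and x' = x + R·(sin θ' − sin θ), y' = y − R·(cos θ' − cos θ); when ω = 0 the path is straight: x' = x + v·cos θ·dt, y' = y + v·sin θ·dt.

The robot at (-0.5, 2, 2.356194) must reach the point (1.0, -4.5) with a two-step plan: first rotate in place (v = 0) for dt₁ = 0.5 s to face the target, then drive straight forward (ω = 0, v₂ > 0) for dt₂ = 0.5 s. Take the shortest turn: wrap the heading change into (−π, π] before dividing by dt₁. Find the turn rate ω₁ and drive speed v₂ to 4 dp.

ω₁ = 5.1660, v₂ = 13.3417

heading to target = atan2(-4.5−2, 1−-0.5) = -1.3440
Δθ = wrap(-1.3440 − 2.3562) = 2.5830; ω₁ = Δθ/dt₁ = 5.1660
distance = √((1−-0.5)² + (-4.5−2)²) = 6.6708; v₂ = distance/dt₂ = 13.3417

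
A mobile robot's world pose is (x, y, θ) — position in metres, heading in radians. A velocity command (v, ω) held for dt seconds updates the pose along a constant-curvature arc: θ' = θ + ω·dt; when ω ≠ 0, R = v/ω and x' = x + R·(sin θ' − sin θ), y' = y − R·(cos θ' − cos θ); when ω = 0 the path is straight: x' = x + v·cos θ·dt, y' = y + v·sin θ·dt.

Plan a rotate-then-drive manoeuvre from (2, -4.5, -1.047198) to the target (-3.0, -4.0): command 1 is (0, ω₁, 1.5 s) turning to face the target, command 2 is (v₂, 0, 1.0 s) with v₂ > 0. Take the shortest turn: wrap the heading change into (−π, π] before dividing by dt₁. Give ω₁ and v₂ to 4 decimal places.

ω₁ = -1.4627, v₂ = 5.0249

heading to target = atan2(-4−-4.5, -3−2) = 3.0419
Δθ = wrap(3.0419 − -1.0472) = -2.1941; ω₁ = Δθ/dt₁ = -1.4627
distance = √((-3−2)² + (-4−-4.5)²) = 5.0249; v₂ = distance/dt₂ = 5.0249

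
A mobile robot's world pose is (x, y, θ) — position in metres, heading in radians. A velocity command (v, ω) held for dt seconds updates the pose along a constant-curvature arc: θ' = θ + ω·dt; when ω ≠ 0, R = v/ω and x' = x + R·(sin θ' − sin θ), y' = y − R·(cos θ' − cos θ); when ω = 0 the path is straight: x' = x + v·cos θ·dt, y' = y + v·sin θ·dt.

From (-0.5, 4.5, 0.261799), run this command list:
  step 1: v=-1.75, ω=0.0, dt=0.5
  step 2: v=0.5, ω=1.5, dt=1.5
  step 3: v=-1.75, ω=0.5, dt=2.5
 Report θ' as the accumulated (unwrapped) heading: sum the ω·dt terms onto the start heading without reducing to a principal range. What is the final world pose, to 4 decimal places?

step 1: θ'=0.2618 (straight) → pose (-1.3452, 4.2735, 0.2618)
step 2: θ'=2.5118 (R=0.3333) → pose (-1.2351, 4.8649, 2.5118)
step 3: θ'=3.7618 (R=-3.5000) → pose (2.8605, 4.8453, 3.7618)

(2.8605, 4.8453, 3.7618)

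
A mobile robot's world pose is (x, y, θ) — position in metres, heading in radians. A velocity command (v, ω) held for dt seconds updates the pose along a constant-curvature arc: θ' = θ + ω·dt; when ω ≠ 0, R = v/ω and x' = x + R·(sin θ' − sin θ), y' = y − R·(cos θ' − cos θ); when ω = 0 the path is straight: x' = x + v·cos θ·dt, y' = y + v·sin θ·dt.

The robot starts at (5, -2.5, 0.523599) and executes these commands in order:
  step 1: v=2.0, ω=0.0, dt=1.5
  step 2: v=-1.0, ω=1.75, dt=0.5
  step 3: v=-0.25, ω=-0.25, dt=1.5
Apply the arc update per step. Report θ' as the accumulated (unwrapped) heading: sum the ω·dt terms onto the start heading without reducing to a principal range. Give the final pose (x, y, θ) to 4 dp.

(7.1896, -1.7459, 1.0236)

step 1: θ'=0.5236 (straight) → pose (7.5981, -1.0000, 0.5236)
step 2: θ'=1.3986 (R=-0.5714) → pose (7.3208, -1.3970, 1.3986)
step 3: θ'=1.0236 (R=1.0000) → pose (7.1896, -1.7459, 1.0236)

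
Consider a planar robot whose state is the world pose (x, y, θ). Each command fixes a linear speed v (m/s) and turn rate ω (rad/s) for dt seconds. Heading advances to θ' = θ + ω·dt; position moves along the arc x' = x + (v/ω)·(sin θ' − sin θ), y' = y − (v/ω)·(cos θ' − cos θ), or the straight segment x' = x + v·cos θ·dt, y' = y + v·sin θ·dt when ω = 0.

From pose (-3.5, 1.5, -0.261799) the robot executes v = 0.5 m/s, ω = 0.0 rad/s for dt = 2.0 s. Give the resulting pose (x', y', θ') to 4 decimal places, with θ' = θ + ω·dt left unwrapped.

θ' = -0.2618 + 0.0·2.0 = -0.2618
ω = 0 → straight: x' = -3.5 + 0.5·cos(-0.2618)·2.0 = -2.5341
y' = 1.5 + 0.5·sin(-0.2618)·2.0 = 1.2412

(-2.5341, 1.2412, -0.2618)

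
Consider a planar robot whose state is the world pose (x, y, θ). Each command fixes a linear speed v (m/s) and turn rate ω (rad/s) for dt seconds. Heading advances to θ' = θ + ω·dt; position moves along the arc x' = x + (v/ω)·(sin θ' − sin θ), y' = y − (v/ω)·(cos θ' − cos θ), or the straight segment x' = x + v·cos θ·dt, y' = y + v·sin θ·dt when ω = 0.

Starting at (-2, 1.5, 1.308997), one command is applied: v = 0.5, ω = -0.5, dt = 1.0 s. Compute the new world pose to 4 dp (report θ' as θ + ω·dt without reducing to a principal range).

θ' = 1.3090 + -0.5·1.0 = 0.8090
R = v/ω = 0.5/-0.5 = -1.0000
x' = -2 + -1.0000·(sin 0.8090 − sin 1.3090) = -1.7577
y' = 1.5 − -1.0000·(cos 0.8090 − cos 1.3090) = 1.9314

(-1.7577, 1.9314, 0.8090)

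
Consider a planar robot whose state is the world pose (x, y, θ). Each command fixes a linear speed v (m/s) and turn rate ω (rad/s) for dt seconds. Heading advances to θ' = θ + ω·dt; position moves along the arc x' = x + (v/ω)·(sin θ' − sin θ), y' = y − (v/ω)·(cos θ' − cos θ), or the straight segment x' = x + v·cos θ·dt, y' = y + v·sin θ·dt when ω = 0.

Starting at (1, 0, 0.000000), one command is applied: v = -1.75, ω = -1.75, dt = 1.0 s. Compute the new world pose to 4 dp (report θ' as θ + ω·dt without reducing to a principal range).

(0.0160, 1.1782, -1.7500)

θ' = 0.0000 + -1.75·1.0 = -1.7500
R = v/ω = -1.75/-1.75 = 1.0000
x' = 1 + 1.0000·(sin -1.7500 − sin 0.0000) = 0.0160
y' = 0 − 1.0000·(cos -1.7500 − cos 0.0000) = 1.1782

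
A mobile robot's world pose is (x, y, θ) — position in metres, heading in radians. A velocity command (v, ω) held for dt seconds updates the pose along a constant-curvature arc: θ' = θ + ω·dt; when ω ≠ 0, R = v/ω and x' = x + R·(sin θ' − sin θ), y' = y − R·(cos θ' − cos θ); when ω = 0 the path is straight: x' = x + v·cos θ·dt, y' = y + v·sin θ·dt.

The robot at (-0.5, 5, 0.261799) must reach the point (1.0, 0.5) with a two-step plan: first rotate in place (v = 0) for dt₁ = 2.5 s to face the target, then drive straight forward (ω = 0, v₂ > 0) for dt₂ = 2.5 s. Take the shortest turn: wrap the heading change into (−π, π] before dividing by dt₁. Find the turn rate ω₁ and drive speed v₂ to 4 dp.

ω₁ = -0.6043, v₂ = 1.8974

heading to target = atan2(0.5−5, 1−-0.5) = -1.2490
Δθ = wrap(-1.2490 − 0.2618) = -1.5108; ω₁ = Δθ/dt₁ = -0.6043
distance = √((1−-0.5)² + (0.5−5)²) = 4.7434; v₂ = distance/dt₂ = 1.8974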